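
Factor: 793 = 13^1*61^1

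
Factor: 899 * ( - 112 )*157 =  - 15808016 = - 2^4*7^1*29^1 * 31^1*157^1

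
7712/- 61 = -127 + 35/61 = - 126.43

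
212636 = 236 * 901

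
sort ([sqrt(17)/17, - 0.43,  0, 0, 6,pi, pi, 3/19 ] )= [-0.43, 0, 0,  3/19, sqrt ( 17)/17 , pi,pi,6]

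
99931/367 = 99931/367 = 272.29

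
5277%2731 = 2546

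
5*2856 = 14280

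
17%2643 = 17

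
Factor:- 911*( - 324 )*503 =148467492 = 2^2*3^4  *  503^1*911^1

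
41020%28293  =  12727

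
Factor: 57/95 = 3^1  *5^( - 1 )=3/5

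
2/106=1/53 = 0.02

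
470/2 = 235=235.00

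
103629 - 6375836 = -6272207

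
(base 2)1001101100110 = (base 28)69A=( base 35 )41V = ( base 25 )7ng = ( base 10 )4966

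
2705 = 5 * 541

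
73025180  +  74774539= 147799719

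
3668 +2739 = 6407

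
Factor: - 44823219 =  - 3^1 * 7^1*2134439^1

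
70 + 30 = 100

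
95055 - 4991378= - 4896323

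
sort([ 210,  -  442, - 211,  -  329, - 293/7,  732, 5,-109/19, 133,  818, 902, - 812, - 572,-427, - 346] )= [ - 812,  -  572, - 442 , - 427, - 346, - 329, - 211, - 293/7, - 109/19,5, 133, 210,732,818,902]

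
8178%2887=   2404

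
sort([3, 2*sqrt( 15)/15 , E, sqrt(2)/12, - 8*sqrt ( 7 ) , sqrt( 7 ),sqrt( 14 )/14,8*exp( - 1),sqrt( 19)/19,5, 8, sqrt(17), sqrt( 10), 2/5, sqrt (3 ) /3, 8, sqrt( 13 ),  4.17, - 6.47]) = [- 8*sqrt( 7),-6.47,sqrt( 2 )/12,sqrt(19)/19, sqrt(  14) /14, 2/5, 2 * sqrt( 15 )/15,sqrt ( 3 ) /3, sqrt( 7),E , 8*exp ( -1),3,sqrt(10 ), sqrt(13 ), sqrt(17 ), 4.17 , 5,8, 8] 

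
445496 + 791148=1236644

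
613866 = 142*4323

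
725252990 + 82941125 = 808194115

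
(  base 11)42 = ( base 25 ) 1L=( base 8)56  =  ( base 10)46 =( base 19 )28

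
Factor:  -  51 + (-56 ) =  - 107^1 = - 107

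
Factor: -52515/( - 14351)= 3^3*5^1*113^( - 1)*127^( - 1 )*389^1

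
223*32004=7136892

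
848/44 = 212/11 = 19.27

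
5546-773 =4773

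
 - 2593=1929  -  4522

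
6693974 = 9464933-2770959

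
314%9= 8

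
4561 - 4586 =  - 25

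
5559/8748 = 1853/2916 = 0.64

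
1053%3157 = 1053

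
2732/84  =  32 + 11/21 = 32.52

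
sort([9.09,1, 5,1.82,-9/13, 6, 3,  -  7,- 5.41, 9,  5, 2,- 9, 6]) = [-9, - 7, - 5.41, - 9/13, 1, 1.82, 2, 3,5, 5, 6 , 6, 9, 9.09]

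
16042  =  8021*2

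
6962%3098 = 766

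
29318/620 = 47 + 89/310 = 47.29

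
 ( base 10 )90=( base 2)1011010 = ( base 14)66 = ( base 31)2s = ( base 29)33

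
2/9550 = 1/4775 = 0.00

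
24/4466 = 12/2233 = 0.01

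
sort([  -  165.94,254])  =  [  -  165.94,  254]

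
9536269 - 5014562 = 4521707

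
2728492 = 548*4979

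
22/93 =22/93 = 0.24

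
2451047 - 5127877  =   - 2676830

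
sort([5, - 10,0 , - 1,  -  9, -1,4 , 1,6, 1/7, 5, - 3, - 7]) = [ - 10,-9 , - 7, - 3,  -  1,-1 , 0,  1/7, 1, 4,5, 5,6 ] 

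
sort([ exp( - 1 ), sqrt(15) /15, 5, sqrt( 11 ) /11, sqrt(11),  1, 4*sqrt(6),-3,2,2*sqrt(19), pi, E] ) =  [ - 3,sqrt(15)/15, sqrt(11 ) /11 , exp (-1), 1, 2, E, pi, sqrt(11 ), 5,2*sqrt(19), 4*sqrt( 6) ]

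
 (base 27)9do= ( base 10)6936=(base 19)1041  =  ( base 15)20C6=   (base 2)1101100011000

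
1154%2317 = 1154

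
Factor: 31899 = 3^1*7^3  *31^1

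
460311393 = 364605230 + 95706163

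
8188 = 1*8188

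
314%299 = 15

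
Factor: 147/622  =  2^(-1)*3^1*7^2*311^(-1) 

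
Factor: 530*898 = 2^2 * 5^1*53^1 * 449^1 = 475940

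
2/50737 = 2/50737 =0.00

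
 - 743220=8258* ( - 90) 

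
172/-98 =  - 2+12/49 = -1.76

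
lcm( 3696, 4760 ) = 314160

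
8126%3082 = 1962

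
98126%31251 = 4373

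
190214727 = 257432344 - 67217617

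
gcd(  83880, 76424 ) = 1864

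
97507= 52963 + 44544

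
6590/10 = 659 = 659.00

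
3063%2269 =794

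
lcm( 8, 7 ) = 56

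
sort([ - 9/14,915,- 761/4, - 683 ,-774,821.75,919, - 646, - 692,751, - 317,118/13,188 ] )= [ - 774, - 692, - 683,-646,-317, - 761/4,-9/14,118/13,188,751,821.75, 915, 919]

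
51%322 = 51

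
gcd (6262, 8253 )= 1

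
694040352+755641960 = 1449682312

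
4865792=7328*664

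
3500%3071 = 429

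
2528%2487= 41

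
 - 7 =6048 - 6055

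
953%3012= 953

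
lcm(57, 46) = 2622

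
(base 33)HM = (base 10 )583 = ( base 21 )16g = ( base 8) 1107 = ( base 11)490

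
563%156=95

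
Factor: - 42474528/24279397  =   -2^5*3^2*19^( - 1) * 147481^1*1277863^ (  -  1) 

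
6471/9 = 719 = 719.00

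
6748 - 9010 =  - 2262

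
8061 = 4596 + 3465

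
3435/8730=229/582  =  0.39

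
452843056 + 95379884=548222940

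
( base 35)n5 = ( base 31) q4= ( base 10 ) 810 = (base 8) 1452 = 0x32A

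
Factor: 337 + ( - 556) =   -  219=- 3^1 *73^1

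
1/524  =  1/524= 0.00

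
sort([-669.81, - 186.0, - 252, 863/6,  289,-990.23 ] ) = [ - 990.23, - 669.81, - 252, - 186.0,863/6,289]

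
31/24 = 31/24 = 1.29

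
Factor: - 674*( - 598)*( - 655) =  - 2^2*5^1*13^1*23^1*131^1*337^1 =- 263999060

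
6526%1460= 686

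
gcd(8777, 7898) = 1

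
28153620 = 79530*354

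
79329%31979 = 15371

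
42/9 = 14/3 =4.67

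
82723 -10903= 71820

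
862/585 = 1 + 277/585 = 1.47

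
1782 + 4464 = 6246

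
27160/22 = 13580/11 = 1234.55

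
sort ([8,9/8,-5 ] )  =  [ - 5,9/8, 8 ] 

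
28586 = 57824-29238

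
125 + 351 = 476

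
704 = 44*16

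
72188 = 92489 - 20301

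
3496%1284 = 928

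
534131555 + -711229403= -177097848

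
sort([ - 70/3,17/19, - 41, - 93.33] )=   [ - 93.33, - 41, - 70/3 , 17/19]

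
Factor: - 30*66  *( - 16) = 31680 =2^6*3^2*5^1*11^1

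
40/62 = 20/31 = 0.65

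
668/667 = 1 + 1/667= 1.00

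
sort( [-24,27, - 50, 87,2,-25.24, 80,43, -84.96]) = [ - 84.96,-50, - 25.24, - 24,2,27, 43,80,  87]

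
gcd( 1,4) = 1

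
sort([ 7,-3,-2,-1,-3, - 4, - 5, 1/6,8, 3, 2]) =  [ - 5, - 4,-3,-3,-2,  -  1, 1/6, 2 , 3, 7,  8 ]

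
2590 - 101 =2489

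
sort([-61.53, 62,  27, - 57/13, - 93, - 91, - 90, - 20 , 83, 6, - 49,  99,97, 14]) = [ - 93, - 91,  -  90,- 61.53, - 49, - 20, - 57/13, 6,14, 27, 62,  83,  97,99]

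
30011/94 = 319+25/94 =319.27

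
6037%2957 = 123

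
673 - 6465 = -5792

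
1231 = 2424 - 1193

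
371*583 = 216293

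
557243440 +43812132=601055572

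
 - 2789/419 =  - 2789/419 = -6.66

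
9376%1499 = 382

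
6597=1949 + 4648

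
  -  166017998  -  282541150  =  -448559148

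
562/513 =1 + 49/513 = 1.10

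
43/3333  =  43/3333 = 0.01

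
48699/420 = 2319/20 = 115.95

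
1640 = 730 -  -910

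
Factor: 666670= 2^1* 5^1 *163^1 * 409^1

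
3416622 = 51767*66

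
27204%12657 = 1890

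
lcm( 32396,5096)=453544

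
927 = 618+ 309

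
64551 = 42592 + 21959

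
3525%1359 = 807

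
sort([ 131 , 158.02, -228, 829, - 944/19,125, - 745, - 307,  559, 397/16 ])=[ - 745, - 307,-228,- 944/19, 397/16,125, 131, 158.02, 559, 829 ]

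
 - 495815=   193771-689586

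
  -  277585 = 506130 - 783715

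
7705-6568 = 1137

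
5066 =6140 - 1074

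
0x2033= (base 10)8243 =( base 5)230433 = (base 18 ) 177H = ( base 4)2000303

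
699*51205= 35792295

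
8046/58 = 4023/29  =  138.72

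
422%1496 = 422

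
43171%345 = 46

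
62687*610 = 38239070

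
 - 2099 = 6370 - 8469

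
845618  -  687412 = 158206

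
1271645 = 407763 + 863882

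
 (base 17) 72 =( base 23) 56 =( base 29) 45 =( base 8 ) 171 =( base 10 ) 121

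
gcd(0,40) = 40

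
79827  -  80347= - 520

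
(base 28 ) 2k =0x4C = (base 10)76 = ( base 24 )34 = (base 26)2o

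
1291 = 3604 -2313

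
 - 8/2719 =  - 8/2719=- 0.00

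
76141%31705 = 12731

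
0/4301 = 0 =0.00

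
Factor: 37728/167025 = 96/425 = 2^5*3^1*5^(  -  2)*17^( - 1) 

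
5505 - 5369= 136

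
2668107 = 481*5547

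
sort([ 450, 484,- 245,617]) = [- 245, 450, 484, 617]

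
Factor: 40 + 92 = 2^2*3^1*11^1 = 132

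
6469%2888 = 693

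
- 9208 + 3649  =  - 5559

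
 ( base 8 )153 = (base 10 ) 107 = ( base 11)98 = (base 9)128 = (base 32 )3B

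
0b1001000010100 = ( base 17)g04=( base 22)9C8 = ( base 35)3r8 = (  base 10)4628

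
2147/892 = 2147/892 = 2.41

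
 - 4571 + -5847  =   - 10418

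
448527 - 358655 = 89872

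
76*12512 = 950912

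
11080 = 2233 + 8847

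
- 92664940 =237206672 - 329871612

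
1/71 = 1/71=0.01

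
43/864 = 43/864 =0.05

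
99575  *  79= 7866425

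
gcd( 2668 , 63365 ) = 667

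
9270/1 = 9270 = 9270.00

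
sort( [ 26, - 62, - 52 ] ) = [ - 62, - 52,26]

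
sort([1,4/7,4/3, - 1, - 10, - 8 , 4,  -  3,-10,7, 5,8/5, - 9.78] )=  [-10,-10, - 9.78 ,-8, - 3,-1,4/7,1,4/3, 8/5,4,5 , 7]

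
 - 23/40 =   -  23/40 = - 0.57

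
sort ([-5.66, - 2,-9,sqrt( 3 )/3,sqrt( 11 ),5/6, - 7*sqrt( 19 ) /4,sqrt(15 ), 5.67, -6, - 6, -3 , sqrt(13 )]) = [ - 9, - 7*sqrt( 19)/4,-6,-6,-5.66, -3, - 2,  sqrt( 3)/3, 5/6,sqrt( 11),  sqrt( 13),  sqrt( 15) , 5.67]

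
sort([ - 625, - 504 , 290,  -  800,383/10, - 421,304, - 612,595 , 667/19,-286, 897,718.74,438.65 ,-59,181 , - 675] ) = [ - 800, - 675, - 625, - 612 , - 504,  -  421 , - 286 , - 59  ,  667/19,383/10,  181 , 290,304,  438.65,  595,718.74, 897 ] 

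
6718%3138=442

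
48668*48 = 2336064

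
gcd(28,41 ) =1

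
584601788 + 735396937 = 1319998725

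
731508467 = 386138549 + 345369918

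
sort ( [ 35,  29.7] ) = [29.7,35 ] 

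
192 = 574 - 382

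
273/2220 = 91/740= 0.12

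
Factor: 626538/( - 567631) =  - 2^1*3^1*11^2*863^1*567631^(-1) 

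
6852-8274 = - 1422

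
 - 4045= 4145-8190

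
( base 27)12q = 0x329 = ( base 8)1451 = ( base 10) 809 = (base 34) nr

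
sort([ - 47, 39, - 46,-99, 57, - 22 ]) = [ - 99, - 47, - 46, - 22, 39, 57 ] 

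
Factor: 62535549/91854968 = 2^( - 3 )*3^1*19^( - 1 )*227^1*229^1*401^1*604309^( - 1 ) 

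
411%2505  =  411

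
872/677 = 872/677 = 1.29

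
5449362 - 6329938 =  - 880576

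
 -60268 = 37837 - 98105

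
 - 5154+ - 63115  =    -  68269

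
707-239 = 468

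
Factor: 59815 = 5^1 * 7^1 * 1709^1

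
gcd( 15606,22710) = 6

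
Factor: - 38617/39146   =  -73/74 = -2^( - 1)*37^( - 1)*73^1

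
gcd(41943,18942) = 1353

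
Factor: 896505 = 3^1*5^1 *59^1*1013^1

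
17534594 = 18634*941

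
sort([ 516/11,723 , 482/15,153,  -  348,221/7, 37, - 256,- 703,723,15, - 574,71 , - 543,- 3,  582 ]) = [ - 703, - 574, - 543, - 348, - 256, - 3,15,221/7, 482/15, 37 , 516/11, 71,153,582,723,723 ] 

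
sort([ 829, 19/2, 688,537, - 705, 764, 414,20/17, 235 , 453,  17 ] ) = [ - 705,20/17, 19/2,17, 235,414,453,537,688, 764, 829]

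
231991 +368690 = 600681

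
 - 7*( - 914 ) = 6398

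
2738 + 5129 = 7867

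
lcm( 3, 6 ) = 6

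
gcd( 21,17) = 1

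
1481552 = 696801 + 784751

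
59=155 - 96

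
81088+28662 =109750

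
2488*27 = 67176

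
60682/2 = 30341 = 30341.00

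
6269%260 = 29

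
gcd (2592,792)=72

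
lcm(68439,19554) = 136878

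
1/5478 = 1/5478 = 0.00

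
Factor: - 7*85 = -595 = - 5^1 *7^1 * 17^1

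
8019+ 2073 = 10092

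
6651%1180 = 751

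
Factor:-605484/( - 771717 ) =2^2 * 3^1*11^2*139^1*257239^(-1 ) = 201828/257239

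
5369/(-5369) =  - 1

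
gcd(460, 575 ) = 115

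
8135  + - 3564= 4571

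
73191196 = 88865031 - 15673835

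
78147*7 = 547029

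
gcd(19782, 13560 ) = 6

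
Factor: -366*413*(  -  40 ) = 2^4*3^1*5^1  *  7^1 * 59^1*61^1 = 6046320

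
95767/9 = 95767/9 = 10640.78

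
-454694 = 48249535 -48704229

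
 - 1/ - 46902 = 1/46902 = 0.00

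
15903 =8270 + 7633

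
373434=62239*6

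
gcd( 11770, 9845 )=55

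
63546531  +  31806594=95353125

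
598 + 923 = 1521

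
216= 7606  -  7390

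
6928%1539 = 772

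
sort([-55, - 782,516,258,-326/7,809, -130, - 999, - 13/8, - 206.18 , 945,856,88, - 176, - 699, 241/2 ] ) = [ -999,  -  782, - 699 ,-206.18,-176,-130,-55, - 326/7, - 13/8, 88,241/2,258,516,809,856, 945 ]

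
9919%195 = 169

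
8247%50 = 47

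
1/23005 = 1/23005  =  0.00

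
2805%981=843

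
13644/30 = 2274/5 = 454.80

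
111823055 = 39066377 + 72756678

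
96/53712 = 2/1119 = 0.00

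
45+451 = 496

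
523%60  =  43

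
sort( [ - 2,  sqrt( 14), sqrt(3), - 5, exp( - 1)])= [ - 5, - 2, exp ( - 1),sqrt( 3),  sqrt( 14) ] 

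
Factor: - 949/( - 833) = 7^( - 2)  *13^1*17^( - 1 ) * 73^1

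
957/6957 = 319/2319= 0.14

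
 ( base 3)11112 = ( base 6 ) 322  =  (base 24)52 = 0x7a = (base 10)122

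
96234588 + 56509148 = 152743736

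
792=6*132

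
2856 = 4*714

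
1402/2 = 701=701.00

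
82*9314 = 763748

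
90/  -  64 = -45/32 = - 1.41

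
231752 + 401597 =633349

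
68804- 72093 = -3289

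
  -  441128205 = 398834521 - 839962726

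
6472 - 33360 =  - 26888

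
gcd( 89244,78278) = 2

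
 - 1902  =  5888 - 7790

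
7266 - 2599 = 4667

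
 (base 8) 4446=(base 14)BD4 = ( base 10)2342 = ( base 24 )41e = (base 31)2dh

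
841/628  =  1 + 213/628 = 1.34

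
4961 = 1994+2967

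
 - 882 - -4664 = 3782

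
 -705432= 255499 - 960931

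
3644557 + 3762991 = 7407548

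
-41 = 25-66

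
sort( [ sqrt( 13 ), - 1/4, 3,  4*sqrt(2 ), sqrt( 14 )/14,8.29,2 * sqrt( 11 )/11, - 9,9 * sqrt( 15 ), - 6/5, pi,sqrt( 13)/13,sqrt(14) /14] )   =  [ - 9, - 6/5, - 1/4,sqrt(14 ) /14, sqrt( 14) /14, sqrt( 13)/13,2*sqrt( 11) /11 , 3,pi, sqrt( 13 ),4*sqrt( 2),  8.29,  9*sqrt(15 )]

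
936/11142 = 52/619 = 0.08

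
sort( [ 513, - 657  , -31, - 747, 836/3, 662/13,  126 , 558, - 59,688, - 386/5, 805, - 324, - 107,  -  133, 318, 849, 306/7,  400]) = [-747, - 657,  -  324, - 133, - 107, - 386/5,-59 , - 31, 306/7, 662/13,  126, 836/3, 318,400, 513, 558,688,805,  849]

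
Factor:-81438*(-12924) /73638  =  58472484/4091 = 2^2*3^1  *7^2 *277^1*359^1 *4091^( - 1 ) 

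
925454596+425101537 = 1350556133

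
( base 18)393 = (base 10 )1137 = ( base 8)2161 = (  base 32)13H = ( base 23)23a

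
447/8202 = 149/2734 = 0.05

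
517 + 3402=3919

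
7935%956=287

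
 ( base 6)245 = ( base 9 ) 122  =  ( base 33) 32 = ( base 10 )101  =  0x65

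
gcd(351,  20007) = 351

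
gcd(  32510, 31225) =5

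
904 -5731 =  - 4827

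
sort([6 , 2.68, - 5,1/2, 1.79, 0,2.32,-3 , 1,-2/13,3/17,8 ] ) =[ - 5,-3 ,-2/13,  0, 3/17,1/2 , 1,1.79,  2.32 , 2.68, 6,8 ] 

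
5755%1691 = 682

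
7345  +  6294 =13639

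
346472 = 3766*92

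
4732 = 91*52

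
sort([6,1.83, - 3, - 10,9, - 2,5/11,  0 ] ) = [ - 10, - 3, - 2 , 0,5/11,  1.83,6,9]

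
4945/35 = 989/7 = 141.29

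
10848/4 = 2712 = 2712.00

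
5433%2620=193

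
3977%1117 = 626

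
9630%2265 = 570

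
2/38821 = 2/38821 = 0.00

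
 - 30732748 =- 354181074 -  - 323448326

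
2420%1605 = 815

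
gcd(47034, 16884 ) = 1206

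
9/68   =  9/68  =  0.13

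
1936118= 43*45026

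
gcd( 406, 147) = 7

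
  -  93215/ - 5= 18643 + 0/1 = 18643.00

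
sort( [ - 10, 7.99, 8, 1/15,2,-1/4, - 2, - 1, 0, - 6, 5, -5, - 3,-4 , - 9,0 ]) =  [ - 10, - 9, - 6, - 5, - 4,-3,-2, - 1, - 1/4,0,0,1/15,2,5,7.99,  8 ]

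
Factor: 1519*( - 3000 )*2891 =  - 2^3*3^1*5^3 * 7^4*31^1*59^1 = -13174287000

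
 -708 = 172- 880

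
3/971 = 3/971=0.00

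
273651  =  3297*83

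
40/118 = 20/59 = 0.34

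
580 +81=661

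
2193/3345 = 731/1115 = 0.66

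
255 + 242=497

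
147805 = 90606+57199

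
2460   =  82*30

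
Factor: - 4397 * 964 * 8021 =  - 2^2*13^1*241^1*617^1*4397^1 = - 33998676868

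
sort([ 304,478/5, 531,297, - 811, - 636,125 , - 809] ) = [-811, - 809, - 636,478/5,125,  297,304,531]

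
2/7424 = 1/3712 = 0.00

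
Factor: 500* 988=494000 = 2^4*5^3*13^1*19^1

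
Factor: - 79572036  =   - 2^2*3^1*17^1*163^1*2393^1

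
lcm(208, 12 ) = 624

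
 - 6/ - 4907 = 6/4907 = 0.00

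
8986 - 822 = 8164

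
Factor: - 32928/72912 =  - 14/31 = - 2^1*7^1*31^ ( - 1)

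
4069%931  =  345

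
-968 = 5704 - 6672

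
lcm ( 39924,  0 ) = 0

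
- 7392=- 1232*6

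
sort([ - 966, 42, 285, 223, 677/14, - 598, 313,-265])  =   [ - 966, - 598 , - 265, 42, 677/14, 223, 285,313]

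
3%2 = 1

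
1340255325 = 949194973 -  - 391060352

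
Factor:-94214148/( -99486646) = 6729582/7106189=2^1* 3^1 * 29^ ( - 1)*317^(-1)*401^1*773^( - 1)* 2797^1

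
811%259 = 34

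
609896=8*76237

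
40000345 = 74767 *535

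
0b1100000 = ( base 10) 96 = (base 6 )240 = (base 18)56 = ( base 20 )4G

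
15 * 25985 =389775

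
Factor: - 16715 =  - 5^1*3343^1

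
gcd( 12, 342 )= 6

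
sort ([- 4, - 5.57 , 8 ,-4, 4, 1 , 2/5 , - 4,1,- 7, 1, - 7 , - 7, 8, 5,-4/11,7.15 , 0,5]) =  [ - 7, - 7 , - 7 , - 5.57, - 4, - 4, - 4,  -  4/11, 0, 2/5,1,1  ,  1, 4, 5,5, 7.15,8, 8] 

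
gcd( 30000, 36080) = 80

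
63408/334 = 189 + 141/167 = 189.84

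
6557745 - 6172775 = 384970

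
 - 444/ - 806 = 222/403 = 0.55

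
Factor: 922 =2^1*461^1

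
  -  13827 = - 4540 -9287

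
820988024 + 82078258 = 903066282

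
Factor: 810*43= 2^1*3^4*5^1*43^1 = 34830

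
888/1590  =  148/265=0.56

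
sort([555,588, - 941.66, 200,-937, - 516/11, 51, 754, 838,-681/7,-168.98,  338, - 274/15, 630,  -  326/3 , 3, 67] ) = [ - 941.66, - 937, - 168.98, - 326/3,  -  681/7, - 516/11, - 274/15,3 , 51 , 67, 200,338,555,588,630, 754, 838]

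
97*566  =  54902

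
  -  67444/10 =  - 33722/5= - 6744.40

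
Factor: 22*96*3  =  6336 = 2^6*3^2 * 11^1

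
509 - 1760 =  - 1251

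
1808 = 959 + 849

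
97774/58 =48887/29 = 1685.76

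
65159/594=65159/594 = 109.70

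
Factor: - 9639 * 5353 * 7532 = - 388632874644= -  2^2*3^4*7^2*17^1*53^1*101^1*269^1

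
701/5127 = 701/5127 = 0.14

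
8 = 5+3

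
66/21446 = 33/10723 = 0.00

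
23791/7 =23791/7 = 3398.71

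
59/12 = 59/12 =4.92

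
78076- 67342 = 10734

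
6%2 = 0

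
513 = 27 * 19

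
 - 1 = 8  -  9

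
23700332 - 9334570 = 14365762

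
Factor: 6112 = 2^5*191^1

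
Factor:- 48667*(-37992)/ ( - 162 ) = - 2^2*3^( - 3 ) * 41^1*  1187^1 * 1583^1 =- 308159444/27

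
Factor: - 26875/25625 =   -  43/41 = -41^( -1)*43^1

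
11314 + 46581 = 57895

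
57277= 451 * 127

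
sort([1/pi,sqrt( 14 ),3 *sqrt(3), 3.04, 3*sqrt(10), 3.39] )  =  [1/pi, 3.04, 3.39 , sqrt( 14), 3*sqrt(3 ), 3*sqrt(10 )]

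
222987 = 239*933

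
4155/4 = 4155/4 = 1038.75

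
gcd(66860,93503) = 1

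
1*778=778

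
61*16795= 1024495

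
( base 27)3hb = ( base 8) 5141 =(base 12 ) 1655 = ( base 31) 2nm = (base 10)2657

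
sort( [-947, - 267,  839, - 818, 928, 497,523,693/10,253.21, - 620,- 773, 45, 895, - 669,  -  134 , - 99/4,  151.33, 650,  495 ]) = [-947,-818, - 773,-669, - 620,-267, - 134, - 99/4 , 45,693/10, 151.33, 253.21, 495,497  ,  523, 650, 839,  895,928] 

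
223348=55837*4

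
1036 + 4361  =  5397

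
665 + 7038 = 7703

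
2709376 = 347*7808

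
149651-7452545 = -7302894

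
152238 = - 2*( - 76119)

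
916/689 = 1  +  227/689 = 1.33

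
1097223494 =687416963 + 409806531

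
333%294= 39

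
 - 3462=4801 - 8263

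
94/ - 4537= - 1+4443/4537 = - 0.02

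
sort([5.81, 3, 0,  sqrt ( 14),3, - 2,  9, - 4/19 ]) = [-2, - 4/19,0,  3,3,sqrt( 14 ), 5.81, 9 ] 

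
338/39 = 8+2/3 = 8.67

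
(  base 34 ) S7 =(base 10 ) 959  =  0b1110111111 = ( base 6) 4235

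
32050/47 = 681 + 43/47 = 681.91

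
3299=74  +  3225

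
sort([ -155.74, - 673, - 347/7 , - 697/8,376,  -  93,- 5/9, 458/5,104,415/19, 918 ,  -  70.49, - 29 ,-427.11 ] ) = [  -  673, - 427.11, - 155.74,- 93,-697/8, - 70.49, - 347/7, - 29, - 5/9 , 415/19,  458/5,104, 376,918]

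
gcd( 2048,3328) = 256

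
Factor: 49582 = 2^1*13^1*1907^1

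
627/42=14 + 13/14 = 14.93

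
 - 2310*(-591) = 1365210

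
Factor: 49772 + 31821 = 139^1*587^1 = 81593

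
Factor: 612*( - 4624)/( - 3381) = 943296/1127 = 2^6 * 3^1*7^( - 2 )*17^3* 23^( - 1)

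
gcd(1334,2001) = 667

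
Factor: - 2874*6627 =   -  19045998 = - 2^1 * 3^2*47^2*479^1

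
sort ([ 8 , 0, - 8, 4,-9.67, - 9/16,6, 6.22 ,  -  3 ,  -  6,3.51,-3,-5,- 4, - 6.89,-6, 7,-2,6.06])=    [ - 9.67, -8,-6.89, - 6,-6, - 5, - 4, - 3, - 3,-2, - 9/16, 0,3.51, 4, 6,6.06, 6.22,7, 8]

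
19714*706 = 13918084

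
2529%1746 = 783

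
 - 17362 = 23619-40981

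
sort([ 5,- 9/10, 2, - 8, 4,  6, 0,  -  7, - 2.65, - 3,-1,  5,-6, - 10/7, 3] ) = [  -  8, - 7,- 6, - 3, - 2.65, - 10/7, - 1, - 9/10, 0 , 2, 3, 4,5,5, 6]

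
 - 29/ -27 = 29/27 = 1.07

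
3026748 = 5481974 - 2455226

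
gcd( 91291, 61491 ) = 1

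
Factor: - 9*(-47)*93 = 39339 = 3^3*31^1 * 47^1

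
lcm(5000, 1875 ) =15000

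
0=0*71932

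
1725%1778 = 1725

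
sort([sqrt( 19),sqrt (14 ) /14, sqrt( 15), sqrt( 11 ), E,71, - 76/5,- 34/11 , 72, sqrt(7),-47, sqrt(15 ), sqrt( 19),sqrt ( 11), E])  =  [ - 47,- 76/5,- 34/11, sqrt( 14 ) /14,  sqrt( 7),E, E, sqrt (11 ),sqrt(11 ), sqrt( 15), sqrt( 15), sqrt( 19 ), sqrt (19), 71, 72]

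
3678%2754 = 924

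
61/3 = 20 + 1/3 = 20.33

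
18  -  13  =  5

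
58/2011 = 58/2011 = 0.03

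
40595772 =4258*9534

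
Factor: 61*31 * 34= 2^1 * 17^1 * 31^1*61^1 = 64294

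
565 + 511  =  1076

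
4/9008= 1/2252 = 0.00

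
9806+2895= 12701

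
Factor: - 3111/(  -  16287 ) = 17/89 = 17^1*89^( - 1)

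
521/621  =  521/621  =  0.84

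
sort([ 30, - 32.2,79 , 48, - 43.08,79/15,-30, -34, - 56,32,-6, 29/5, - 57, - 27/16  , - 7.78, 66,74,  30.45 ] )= [-57 ,-56, - 43.08, - 34, - 32.2,-30,-7.78, - 6, - 27/16,79/15,29/5,  30,30.45,32,  48,66,74,79]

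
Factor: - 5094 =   -  2^1*3^2*283^1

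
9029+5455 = 14484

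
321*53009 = 17015889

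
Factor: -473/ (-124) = 2^(-2)* 11^1*31^( - 1 ) * 43^1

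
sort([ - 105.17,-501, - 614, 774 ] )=[-614, - 501,-105.17,774 ] 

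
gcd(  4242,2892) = 6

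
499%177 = 145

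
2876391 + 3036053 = 5912444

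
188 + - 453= - 265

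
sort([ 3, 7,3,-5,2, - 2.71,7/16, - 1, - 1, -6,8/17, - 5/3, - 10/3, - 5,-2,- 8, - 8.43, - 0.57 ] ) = [ - 8.43, - 8,-6, - 5,-5 , - 10/3, - 2.71 ,  -  2, - 5/3 ,  -  1, - 1,-0.57, 7/16, 8/17, 2,3,3,  7 ] 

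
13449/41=328+1/41 = 328.02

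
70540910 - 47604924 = 22935986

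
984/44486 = 492/22243 = 0.02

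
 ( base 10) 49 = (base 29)1k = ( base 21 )27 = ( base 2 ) 110001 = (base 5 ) 144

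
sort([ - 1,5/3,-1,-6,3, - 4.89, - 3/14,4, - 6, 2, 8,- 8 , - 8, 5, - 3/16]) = [  -  8, - 8, - 6 , - 6, - 4.89, - 1, - 1,-3/14, - 3/16, 5/3, 2,3, 4,5,8]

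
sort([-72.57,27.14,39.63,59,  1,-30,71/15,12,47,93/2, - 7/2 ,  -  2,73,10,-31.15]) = [ - 72.57 , - 31.15, - 30, - 7/2,-2,1,71/15,10,12, 27.14, 39.63, 93/2, 47,  59 , 73 ]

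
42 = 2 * 21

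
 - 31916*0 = 0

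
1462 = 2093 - 631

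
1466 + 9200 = 10666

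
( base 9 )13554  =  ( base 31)9hq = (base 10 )9202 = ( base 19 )1696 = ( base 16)23f2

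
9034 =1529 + 7505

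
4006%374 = 266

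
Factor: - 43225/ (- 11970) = 2^( - 1)*3^( - 2) * 5^1*13^1 = 65/18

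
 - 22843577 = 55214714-78058291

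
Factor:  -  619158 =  - 2^1*3^1*37^1*2789^1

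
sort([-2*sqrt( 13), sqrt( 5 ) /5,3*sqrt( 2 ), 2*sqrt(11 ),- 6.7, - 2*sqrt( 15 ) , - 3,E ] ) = [- 2*sqrt( 15 ), - 2*sqrt(13 ), - 6.7 , -3,sqrt(5)/5,E,3*sqrt( 2), 2*sqrt (11)] 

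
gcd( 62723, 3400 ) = 1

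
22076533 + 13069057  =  35145590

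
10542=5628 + 4914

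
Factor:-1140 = - 2^2*3^1 * 5^1*19^1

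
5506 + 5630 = 11136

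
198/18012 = 33/3002 = 0.01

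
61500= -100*(-615)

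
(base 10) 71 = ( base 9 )78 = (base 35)21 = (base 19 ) 3E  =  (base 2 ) 1000111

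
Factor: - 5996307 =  - 3^1*23^1*43^2*47^1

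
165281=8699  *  19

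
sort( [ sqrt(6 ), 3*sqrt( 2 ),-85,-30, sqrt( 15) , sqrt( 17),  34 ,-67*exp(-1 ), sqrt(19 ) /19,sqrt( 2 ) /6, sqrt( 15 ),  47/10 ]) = [-85,- 30,-67*exp( - 1), sqrt(19)/19, sqrt(2 ) /6, sqrt(6), sqrt(15), sqrt(15 ) , sqrt( 17 ), 3* sqrt( 2),  47/10,34 ] 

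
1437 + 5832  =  7269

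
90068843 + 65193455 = 155262298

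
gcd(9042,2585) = 11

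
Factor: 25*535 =13375 = 5^3*107^1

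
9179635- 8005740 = 1173895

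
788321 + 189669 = 977990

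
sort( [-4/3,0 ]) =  [ - 4/3, 0] 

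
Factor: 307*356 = 2^2*89^1*307^1 =109292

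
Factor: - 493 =-17^1*29^1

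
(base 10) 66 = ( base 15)46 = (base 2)1000010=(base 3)2110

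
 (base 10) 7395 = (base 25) bkk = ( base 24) ck3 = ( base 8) 16343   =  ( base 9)11126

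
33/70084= 33/70084 = 0.00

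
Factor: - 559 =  - 13^1*43^1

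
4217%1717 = 783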